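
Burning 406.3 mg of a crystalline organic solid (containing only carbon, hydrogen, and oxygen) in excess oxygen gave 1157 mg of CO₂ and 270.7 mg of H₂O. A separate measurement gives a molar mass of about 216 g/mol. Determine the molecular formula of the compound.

C14H16O2

mol C = 1.157 g CO₂ ÷ 44.009 g/mol = 0.026290 mol
mol H = 2 × 0.2707 g H₂O ÷ 18.015 g/mol = 0.030053 mol
mass O = 0.4063 − (0.31577 + 0.030293) = 0.060237 g → mol O = 0.060237 ÷ 15.999 = 0.0037650 mol
Divide by the smallest (0.0037650 mol): C 6.983, H 7.982, O 1.000
Empirical formula: C7H8O
Empirical-formula mass = 108.14 g/mol; 216 ÷ 108.14 ≈ 2, so the molecular formula is C14H16O2.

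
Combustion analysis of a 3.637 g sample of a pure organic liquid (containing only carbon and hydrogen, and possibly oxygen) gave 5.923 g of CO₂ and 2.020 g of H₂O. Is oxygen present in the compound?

mol C = 5.923 g CO₂ ÷ 44.009 g/mol = 0.13459 mol
mol H = 2 × 2.020 g H₂O ÷ 18.015 g/mol = 0.22426 mol
C and H account for only 1.8426 g of the 3.637 g sample; the remaining 1.7944 g must be oxygen.

yes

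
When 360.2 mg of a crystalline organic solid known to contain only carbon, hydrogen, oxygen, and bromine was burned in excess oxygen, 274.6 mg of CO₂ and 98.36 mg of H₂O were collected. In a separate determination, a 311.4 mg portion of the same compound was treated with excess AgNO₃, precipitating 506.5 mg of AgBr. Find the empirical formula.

C4H7Br2O

mol C = 0.2746 g CO₂ ÷ 44.009 g/mol = 0.0062396 mol
mol H = 2 × 0.09836 g H₂O ÷ 18.015 g/mol = 0.010920 mol
From the AgBr data: mol Br per gram of compound = (0.5065 ÷ 187.772) ÷ 0.3114 = 0.0086622 mol/g, so in the 0.3602 g combustion sample mol Br = 0.0031201 mol
mass O = 0.3602 − (0.074944 + 0.011007 + 0.24931) = 0.024937 g → mol O = 0.024937 ÷ 15.999 = 0.0015587 mol
Divide by the smallest (0.0015587 mol): C 4.003, H 7.006, Br 2.002, O 1.000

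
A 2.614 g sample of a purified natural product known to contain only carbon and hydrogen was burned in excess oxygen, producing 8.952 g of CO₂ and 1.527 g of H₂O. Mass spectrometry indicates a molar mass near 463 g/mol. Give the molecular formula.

C36H30

mol C = 8.952 g CO₂ ÷ 44.009 g/mol = 0.20341 mol
mol H = 2 × 1.527 g H₂O ÷ 18.015 g/mol = 0.16953 mol
Divide by the smallest (0.16953 mol): C 1.200, H 1.000
Multiplying each by 5 gives whole numbers: C 6.00, H 5.00
Empirical formula: C6H5
Empirical-formula mass = 77.11 g/mol; 463 ÷ 77.11 ≈ 6, so the molecular formula is C36H30.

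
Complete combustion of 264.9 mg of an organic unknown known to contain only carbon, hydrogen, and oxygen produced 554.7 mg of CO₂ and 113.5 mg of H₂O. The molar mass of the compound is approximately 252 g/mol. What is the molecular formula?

mol C = 0.5547 g CO₂ ÷ 44.009 g/mol = 0.012604 mol
mol H = 2 × 0.1135 g H₂O ÷ 18.015 g/mol = 0.012601 mol
mass O = 0.2649 − (0.15139 + 0.012701) = 0.10081 g → mol O = 0.10081 ÷ 15.999 = 0.0063010 mol
Divide by the smallest (0.0063010 mol): C 2.000, H 2.000, O 1.000
Empirical formula: C2H2O
Empirical-formula mass = 42.04 g/mol; 252 ÷ 42.04 ≈ 6, so the molecular formula is C12H12O6.

C12H12O6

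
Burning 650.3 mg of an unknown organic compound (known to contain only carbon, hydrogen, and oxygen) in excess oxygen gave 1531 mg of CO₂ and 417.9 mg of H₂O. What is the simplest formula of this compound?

C3H4O

mol C = 1.531 g CO₂ ÷ 44.009 g/mol = 0.034788 mol
mol H = 2 × 0.4179 g H₂O ÷ 18.015 g/mol = 0.046395 mol
mass O = 0.6503 − (0.41784 + 0.046766) = 0.18569 g → mol O = 0.18569 ÷ 15.999 = 0.011606 mol
Divide by the smallest (0.011606 mol): C 2.997, H 3.997, O 1.000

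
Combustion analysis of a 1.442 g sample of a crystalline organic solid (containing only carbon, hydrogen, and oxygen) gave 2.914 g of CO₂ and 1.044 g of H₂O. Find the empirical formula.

C4H7O2

mol C = 2.914 g CO₂ ÷ 44.009 g/mol = 0.066214 mol
mol H = 2 × 1.044 g H₂O ÷ 18.015 g/mol = 0.11590 mol
mass O = 1.442 − (0.79529 + 0.11683) = 0.52988 g → mol O = 0.52988 ÷ 15.999 = 0.033119 mol
Divide by the smallest (0.033119 mol): C 1.999, H 3.500, O 1.000
Multiplying each by 2 gives whole numbers: C 4.00, H 7.00, O 2.00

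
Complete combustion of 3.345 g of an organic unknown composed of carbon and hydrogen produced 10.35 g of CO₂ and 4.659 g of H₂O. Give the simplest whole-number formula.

C5H11

mol C = 10.35 g CO₂ ÷ 44.009 g/mol = 0.23518 mol
mol H = 2 × 4.659 g H₂O ÷ 18.015 g/mol = 0.51724 mol
Divide by the smallest (0.23518 mol): C 1.000, H 2.199
Multiplying each by 5 gives whole numbers: C 5.00, H 11.00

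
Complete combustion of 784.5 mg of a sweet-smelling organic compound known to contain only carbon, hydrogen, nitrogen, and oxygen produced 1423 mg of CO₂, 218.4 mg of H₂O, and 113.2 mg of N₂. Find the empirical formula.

mol C = 1.423 g CO₂ ÷ 44.009 g/mol = 0.032334 mol
mol H = 2 × 0.2184 g H₂O ÷ 18.015 g/mol = 0.024246 mol
mol N = 2 × 0.1132 g N₂ ÷ 28.014 g/mol = 0.0080817 mol
mass O = 0.7845 − (0.38837 + 0.024440 + 0.11320) = 0.25849 g → mol O = 0.25849 ÷ 15.999 = 0.016157 mol
Divide by the smallest (0.0080817 mol): C 4.001, H 3.000, N 1.000, O 1.999

C4H3NO2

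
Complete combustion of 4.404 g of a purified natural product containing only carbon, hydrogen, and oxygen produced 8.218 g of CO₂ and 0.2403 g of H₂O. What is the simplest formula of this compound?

mol C = 8.218 g CO₂ ÷ 44.009 g/mol = 0.18673 mol
mol H = 2 × 0.2403 g H₂O ÷ 18.015 g/mol = 0.026678 mol
mass O = 4.404 − (2.2429 + 0.026891) = 2.1342 g → mol O = 2.1342 ÷ 15.999 = 0.13340 mol
Divide by the smallest (0.026678 mol): C 7.000, H 1.000, O 5.000

C7HO5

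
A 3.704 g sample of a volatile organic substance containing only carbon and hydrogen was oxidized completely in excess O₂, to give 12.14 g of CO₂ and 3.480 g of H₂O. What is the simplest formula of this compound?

mol C = 12.14 g CO₂ ÷ 44.009 g/mol = 0.27585 mol
mol H = 2 × 3.480 g H₂O ÷ 18.015 g/mol = 0.38634 mol
Divide by the smallest (0.27585 mol): C 1.000, H 1.401
Multiplying each by 5 gives whole numbers: C 5.00, H 7.00

C5H7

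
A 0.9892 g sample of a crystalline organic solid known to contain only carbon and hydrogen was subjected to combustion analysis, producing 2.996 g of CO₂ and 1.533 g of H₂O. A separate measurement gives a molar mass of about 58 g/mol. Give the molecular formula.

mol C = 2.996 g CO₂ ÷ 44.009 g/mol = 0.068077 mol
mol H = 2 × 1.533 g H₂O ÷ 18.015 g/mol = 0.17019 mol
Divide by the smallest (0.068077 mol): C 1.000, H 2.500
Multiplying each by 2 gives whole numbers: C 2.00, H 5.00
Empirical formula: C2H5
Empirical-formula mass = 29.06 g/mol; 58 ÷ 29.06 ≈ 2, so the molecular formula is C4H10.

C4H10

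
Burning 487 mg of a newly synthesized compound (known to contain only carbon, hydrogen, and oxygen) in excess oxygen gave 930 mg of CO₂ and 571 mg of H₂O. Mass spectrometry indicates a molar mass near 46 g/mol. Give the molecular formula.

mol C = 0.930 g CO₂ ÷ 44.009 g/mol = 0.02113 mol
mol H = 2 × 0.571 g H₂O ÷ 18.015 g/mol = 0.06339 mol
mass O = 0.487 − (0.2538 + 0.06390) = 0.1693 g → mol O = 0.1693 ÷ 15.999 = 0.01058 mol
Divide by the smallest (0.01058 mol): C 1.997, H 5.991, O 1.000
Empirical formula: C2H6O
Empirical-formula mass = 46.07 g/mol; 46 ÷ 46.07 ≈ 1, so the molecular formula is C2H6O.

C2H6O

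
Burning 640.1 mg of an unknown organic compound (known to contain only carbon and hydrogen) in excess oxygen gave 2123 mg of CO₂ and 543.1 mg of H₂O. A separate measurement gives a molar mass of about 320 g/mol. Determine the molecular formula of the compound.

C24H30

mol C = 2.123 g CO₂ ÷ 44.009 g/mol = 0.048240 mol
mol H = 2 × 0.5431 g H₂O ÷ 18.015 g/mol = 0.060294 mol
Divide by the smallest (0.048240 mol): C 1.000, H 1.250
Multiplying each by 4 gives whole numbers: C 4.00, H 5.00
Empirical formula: C4H5
Empirical-formula mass = 53.08 g/mol; 320 ÷ 53.08 ≈ 6, so the molecular formula is C24H30.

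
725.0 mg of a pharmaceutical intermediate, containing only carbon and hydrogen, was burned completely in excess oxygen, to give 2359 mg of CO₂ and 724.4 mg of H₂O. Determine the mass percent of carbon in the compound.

mol C = 2.359 g CO₂ ÷ 44.009 g/mol = 0.053603 mol
mol H = 2 × 0.7244 g H₂O ÷ 18.015 g/mol = 0.080422 mol
mass % C = 0.64382 g ÷ 0.7250 g × 100%

88.80%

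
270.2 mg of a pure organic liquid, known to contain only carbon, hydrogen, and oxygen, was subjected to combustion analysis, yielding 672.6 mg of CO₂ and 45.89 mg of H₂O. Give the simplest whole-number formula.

mol C = 0.6726 g CO₂ ÷ 44.009 g/mol = 0.015283 mol
mol H = 2 × 0.04589 g H₂O ÷ 18.015 g/mol = 0.0050946 mol
mass O = 0.2702 − (0.18357 + 0.0051354) = 0.081498 g → mol O = 0.081498 ÷ 15.999 = 0.0050939 mol
Divide by the smallest (0.0050939 mol): C 3.000, H 1.000, O 1.000

C3HO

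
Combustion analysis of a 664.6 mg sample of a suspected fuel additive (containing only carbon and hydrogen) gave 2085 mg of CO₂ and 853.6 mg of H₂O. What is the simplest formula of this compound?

CH2

mol C = 2.085 g CO₂ ÷ 44.009 g/mol = 0.047377 mol
mol H = 2 × 0.8536 g H₂O ÷ 18.015 g/mol = 0.094765 mol
Divide by the smallest (0.047377 mol): C 1.000, H 2.000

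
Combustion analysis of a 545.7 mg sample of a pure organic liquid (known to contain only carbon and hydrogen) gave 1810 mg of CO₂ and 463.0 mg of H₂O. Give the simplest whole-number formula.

mol C = 1.810 g CO₂ ÷ 44.009 g/mol = 0.041128 mol
mol H = 2 × 0.4630 g H₂O ÷ 18.015 g/mol = 0.051402 mol
Divide by the smallest (0.041128 mol): C 1.000, H 1.250
Multiplying each by 4 gives whole numbers: C 4.00, H 5.00

C4H5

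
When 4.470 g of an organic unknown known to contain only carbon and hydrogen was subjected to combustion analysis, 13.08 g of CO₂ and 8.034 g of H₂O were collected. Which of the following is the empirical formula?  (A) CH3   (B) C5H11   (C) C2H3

(A) CH3

mol C = 13.08 g CO₂ ÷ 44.009 g/mol = 0.29721 mol
mol H = 2 × 8.034 g H₂O ÷ 18.015 g/mol = 0.89192 mol
Divide by the smallest (0.29721 mol): C 1.000, H 3.001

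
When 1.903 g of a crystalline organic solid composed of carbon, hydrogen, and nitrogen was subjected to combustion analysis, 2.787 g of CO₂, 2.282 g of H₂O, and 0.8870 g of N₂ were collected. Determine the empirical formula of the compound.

mol C = 2.787 g CO₂ ÷ 44.009 g/mol = 0.063328 mol
mol H = 2 × 2.282 g H₂O ÷ 18.015 g/mol = 0.25334 mol
mol N = 2 × 0.8870 g N₂ ÷ 28.014 g/mol = 0.063325 mol
Divide by the smallest (0.063325 mol): C 1.000, H 4.001, N 1.000

CH4N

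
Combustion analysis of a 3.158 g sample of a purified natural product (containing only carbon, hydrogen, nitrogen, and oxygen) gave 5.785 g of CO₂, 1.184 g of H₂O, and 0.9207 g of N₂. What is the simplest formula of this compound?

mol C = 5.785 g CO₂ ÷ 44.009 g/mol = 0.13145 mol
mol H = 2 × 1.184 g H₂O ÷ 18.015 g/mol = 0.13145 mol
mol N = 2 × 0.9207 g N₂ ÷ 28.014 g/mol = 0.065731 mol
mass O = 3.158 − (1.5789 + 0.13250 + 0.92070) = 0.52595 g → mol O = 0.52595 ÷ 15.999 = 0.032874 mol
Divide by the smallest (0.032874 mol): C 3.999, H 3.998, N 1.999, O 1.000

C4H4N2O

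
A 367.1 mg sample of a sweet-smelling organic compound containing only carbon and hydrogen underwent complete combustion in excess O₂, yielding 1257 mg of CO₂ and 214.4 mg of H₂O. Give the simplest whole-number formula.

C6H5

mol C = 1.257 g CO₂ ÷ 44.009 g/mol = 0.028562 mol
mol H = 2 × 0.2144 g H₂O ÷ 18.015 g/mol = 0.023802 mol
Divide by the smallest (0.023802 mol): C 1.200, H 1.000
Multiplying each by 5 gives whole numbers: C 6.00, H 5.00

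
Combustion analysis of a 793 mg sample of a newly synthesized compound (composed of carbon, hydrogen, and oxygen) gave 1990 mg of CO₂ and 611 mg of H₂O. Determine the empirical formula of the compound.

C4H6O

mol C = 1.99 g CO₂ ÷ 44.009 g/mol = 0.04522 mol
mol H = 2 × 0.611 g H₂O ÷ 18.015 g/mol = 0.06783 mol
mass O = 0.793 − (0.5431 + 0.06838) = 0.1815 g → mol O = 0.1815 ÷ 15.999 = 0.01135 mol
Divide by the smallest (0.01135 mol): C 3.986, H 5.979, O 1.000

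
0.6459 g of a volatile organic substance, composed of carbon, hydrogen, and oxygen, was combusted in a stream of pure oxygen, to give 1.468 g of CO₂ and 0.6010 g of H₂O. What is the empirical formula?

C3H6O

mol C = 1.468 g CO₂ ÷ 44.009 g/mol = 0.033357 mol
mol H = 2 × 0.6010 g H₂O ÷ 18.015 g/mol = 0.066722 mol
mass O = 0.6459 − (0.40065 + 0.067256) = 0.17800 g → mol O = 0.17800 ÷ 15.999 = 0.011125 mol
Divide by the smallest (0.011125 mol): C 2.998, H 5.997, O 1.000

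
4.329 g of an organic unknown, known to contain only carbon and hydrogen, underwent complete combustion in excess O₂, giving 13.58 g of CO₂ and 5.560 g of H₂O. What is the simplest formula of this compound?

CH2

mol C = 13.58 g CO₂ ÷ 44.009 g/mol = 0.30857 mol
mol H = 2 × 5.560 g H₂O ÷ 18.015 g/mol = 0.61726 mol
Divide by the smallest (0.30857 mol): C 1.000, H 2.000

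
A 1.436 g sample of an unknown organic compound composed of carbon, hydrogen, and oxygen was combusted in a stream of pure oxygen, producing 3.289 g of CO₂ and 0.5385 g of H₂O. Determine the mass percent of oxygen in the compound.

mol C = 3.289 g CO₂ ÷ 44.009 g/mol = 0.074735 mol
mol H = 2 × 0.5385 g H₂O ÷ 18.015 g/mol = 0.059784 mol
mass O = 1.436 − (0.89764 + 0.060262) = 0.47810 g → mol O = 0.47810 ÷ 15.999 = 0.029883 mol
mass % O = 0.47810 g ÷ 1.436 g × 100%

33.29%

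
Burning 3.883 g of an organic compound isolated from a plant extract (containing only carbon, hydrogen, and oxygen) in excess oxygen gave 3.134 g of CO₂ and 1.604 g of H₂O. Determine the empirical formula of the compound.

mol C = 3.134 g CO₂ ÷ 44.009 g/mol = 0.071213 mol
mol H = 2 × 1.604 g H₂O ÷ 18.015 g/mol = 0.17807 mol
mass O = 3.883 − (0.85534 + 0.17950) = 2.8482 g → mol O = 2.8482 ÷ 15.999 = 0.17802 mol
Divide by the smallest (0.071213 mol): C 1.000, H 2.501, O 2.500
Multiplying each by 2 gives whole numbers: C 2.00, H 5.00, O 5.00

C2H5O5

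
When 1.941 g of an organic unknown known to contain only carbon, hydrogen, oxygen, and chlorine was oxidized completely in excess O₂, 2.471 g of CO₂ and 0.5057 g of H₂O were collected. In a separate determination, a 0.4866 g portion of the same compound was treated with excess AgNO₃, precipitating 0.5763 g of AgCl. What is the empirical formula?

C7H7Cl2O5

mol C = 2.471 g CO₂ ÷ 44.009 g/mol = 0.056148 mol
mol H = 2 × 0.5057 g H₂O ÷ 18.015 g/mol = 0.056142 mol
From the AgCl data: mol Cl per gram of compound = (0.5763 ÷ 143.318) ÷ 0.4866 = 0.0082637 mol/g, so in the 1.941 g combustion sample mol Cl = 0.016040 mol
mass O = 1.941 − (0.67439 + 0.056591 + 0.56861) = 0.64141 g → mol O = 0.64141 ÷ 15.999 = 0.040090 mol
Divide by the smallest (0.016040 mol): C 3.500, H 3.500, Cl 1.000, O 2.499
Multiplying each by 2 gives whole numbers: C 7.00, H 7.00, Cl 2.00, O 5.00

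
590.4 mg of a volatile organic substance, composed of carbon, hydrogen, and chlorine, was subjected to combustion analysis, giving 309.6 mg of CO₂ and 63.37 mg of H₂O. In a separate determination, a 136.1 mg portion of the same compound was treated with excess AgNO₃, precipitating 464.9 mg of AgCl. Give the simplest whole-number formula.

mol C = 0.3096 g CO₂ ÷ 44.009 g/mol = 0.0070349 mol
mol H = 2 × 0.06337 g H₂O ÷ 18.015 g/mol = 0.0070352 mol
From the AgCl data: mol Cl per gram of compound = (0.4649 ÷ 143.318) ÷ 0.1361 = 0.023834 mol/g, so in the 0.5904 g combustion sample mol Cl = 0.014072 mol
Divide by the smallest (0.0070349 mol): C 1.000, H 1.000, Cl 2.000

CHCl2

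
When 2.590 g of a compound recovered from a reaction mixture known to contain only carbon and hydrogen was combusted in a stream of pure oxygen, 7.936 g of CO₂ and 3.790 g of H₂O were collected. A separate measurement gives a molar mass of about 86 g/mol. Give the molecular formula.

mol C = 7.936 g CO₂ ÷ 44.009 g/mol = 0.18033 mol
mol H = 2 × 3.790 g H₂O ÷ 18.015 g/mol = 0.42076 mol
Divide by the smallest (0.18033 mol): C 1.000, H 2.333
Multiplying each by 3 gives whole numbers: C 3.00, H 7.00
Empirical formula: C3H7
Empirical-formula mass = 43.09 g/mol; 86 ÷ 43.09 ≈ 2, so the molecular formula is C6H14.

C6H14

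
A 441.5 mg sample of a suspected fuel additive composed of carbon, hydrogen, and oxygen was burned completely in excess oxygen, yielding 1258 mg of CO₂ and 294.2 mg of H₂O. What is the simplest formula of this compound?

mol C = 1.258 g CO₂ ÷ 44.009 g/mol = 0.028585 mol
mol H = 2 × 0.2942 g H₂O ÷ 18.015 g/mol = 0.032662 mol
mass O = 0.4415 − (0.34334 + 0.032923) = 0.065242 g → mol O = 0.065242 ÷ 15.999 = 0.0040779 mol
Divide by the smallest (0.0040779 mol): C 7.010, H 8.009, O 1.000

C7H8O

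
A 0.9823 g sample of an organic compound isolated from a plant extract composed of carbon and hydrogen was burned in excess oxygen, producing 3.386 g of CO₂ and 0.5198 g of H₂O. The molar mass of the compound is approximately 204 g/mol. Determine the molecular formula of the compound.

C16H12

mol C = 3.386 g CO₂ ÷ 44.009 g/mol = 0.076939 mol
mol H = 2 × 0.5198 g H₂O ÷ 18.015 g/mol = 0.057707 mol
Divide by the smallest (0.057707 mol): C 1.333, H 1.000
Multiplying each by 3 gives whole numbers: C 4.00, H 3.00
Empirical formula: C4H3
Empirical-formula mass = 51.07 g/mol; 204 ÷ 51.07 ≈ 4, so the molecular formula is C16H12.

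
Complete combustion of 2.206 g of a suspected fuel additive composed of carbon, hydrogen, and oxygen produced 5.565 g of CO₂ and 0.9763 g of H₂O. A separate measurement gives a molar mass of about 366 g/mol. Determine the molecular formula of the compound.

C21H18O6

mol C = 5.565 g CO₂ ÷ 44.009 g/mol = 0.12645 mol
mol H = 2 × 0.9763 g H₂O ÷ 18.015 g/mol = 0.10839 mol
mass O = 2.206 − (1.5188 + 0.10925) = 0.57794 g → mol O = 0.57794 ÷ 15.999 = 0.036123 mol
Divide by the smallest (0.036123 mol): C 3.501, H 3.000, O 1.000
Multiplying each by 2 gives whole numbers: C 7.00, H 6.00, O 2.00
Empirical formula: C7H6O2
Empirical-formula mass = 122.12 g/mol; 366 ÷ 122.12 ≈ 3, so the molecular formula is C21H18O6.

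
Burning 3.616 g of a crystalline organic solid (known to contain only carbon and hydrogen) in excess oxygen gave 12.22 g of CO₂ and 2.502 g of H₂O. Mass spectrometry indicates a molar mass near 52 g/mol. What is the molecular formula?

mol C = 12.22 g CO₂ ÷ 44.009 g/mol = 0.27767 mol
mol H = 2 × 2.502 g H₂O ÷ 18.015 g/mol = 0.27777 mol
Divide by the smallest (0.27767 mol): C 1.000, H 1.000
Empirical formula: CH
Empirical-formula mass = 13.02 g/mol; 52 ÷ 13.02 ≈ 4, so the molecular formula is C4H4.

C4H4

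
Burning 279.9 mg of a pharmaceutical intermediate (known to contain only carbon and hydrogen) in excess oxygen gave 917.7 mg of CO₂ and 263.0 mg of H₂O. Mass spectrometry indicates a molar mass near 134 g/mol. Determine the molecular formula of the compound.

C10H14

mol C = 0.9177 g CO₂ ÷ 44.009 g/mol = 0.020853 mol
mol H = 2 × 0.2630 g H₂O ÷ 18.015 g/mol = 0.029198 mol
Divide by the smallest (0.020853 mol): C 1.000, H 1.400
Multiplying each by 5 gives whole numbers: C 5.00, H 7.00
Empirical formula: C5H7
Empirical-formula mass = 67.11 g/mol; 134 ÷ 67.11 ≈ 2, so the molecular formula is C10H14.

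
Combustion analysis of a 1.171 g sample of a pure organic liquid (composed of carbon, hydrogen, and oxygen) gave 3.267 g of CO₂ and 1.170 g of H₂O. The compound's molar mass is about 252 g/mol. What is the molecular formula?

C16H28O2

mol C = 3.267 g CO₂ ÷ 44.009 g/mol = 0.074235 mol
mol H = 2 × 1.170 g H₂O ÷ 18.015 g/mol = 0.12989 mol
mass O = 1.171 − (0.89163 + 0.13093) = 0.14843 g → mol O = 0.14843 ÷ 15.999 = 0.0092778 mol
Divide by the smallest (0.0092778 mol): C 8.001, H 14.000, O 1.000
Empirical formula: C8H14O
Empirical-formula mass = 126.20 g/mol; 252 ÷ 126.20 ≈ 2, so the molecular formula is C16H28O2.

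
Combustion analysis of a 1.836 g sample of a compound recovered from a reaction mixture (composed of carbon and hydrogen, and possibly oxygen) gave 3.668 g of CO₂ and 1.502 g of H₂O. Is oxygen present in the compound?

yes

mol C = 3.668 g CO₂ ÷ 44.009 g/mol = 0.083347 mol
mol H = 2 × 1.502 g H₂O ÷ 18.015 g/mol = 0.16675 mol
C and H account for only 1.1692 g of the 1.836 g sample; the remaining 0.66684 g must be oxygen.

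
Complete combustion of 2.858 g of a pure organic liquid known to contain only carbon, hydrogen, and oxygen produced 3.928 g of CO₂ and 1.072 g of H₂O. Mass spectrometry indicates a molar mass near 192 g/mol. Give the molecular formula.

mol C = 3.928 g CO₂ ÷ 44.009 g/mol = 0.089254 mol
mol H = 2 × 1.072 g H₂O ÷ 18.015 g/mol = 0.11901 mol
mass O = 2.858 − (1.0720 + 0.11996) = 1.6660 g → mol O = 1.6660 ÷ 15.999 = 0.10413 mol
Divide by the smallest (0.089254 mol): C 1.000, H 1.333, O 1.167
Multiplying each by 6 gives whole numbers: C 6.00, H 8.00, O 7.00
Empirical formula: C6H8O7
Empirical-formula mass = 192.12 g/mol; 192 ÷ 192.12 ≈ 1, so the molecular formula is C6H8O7.

C6H8O7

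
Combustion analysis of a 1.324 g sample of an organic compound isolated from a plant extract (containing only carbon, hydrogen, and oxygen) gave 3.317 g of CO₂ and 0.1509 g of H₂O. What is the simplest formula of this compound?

C9H2O3

mol C = 3.317 g CO₂ ÷ 44.009 g/mol = 0.075371 mol
mol H = 2 × 0.1509 g H₂O ÷ 18.015 g/mol = 0.016753 mol
mass O = 1.324 − (0.90528 + 0.016887) = 0.40183 g → mol O = 0.40183 ÷ 15.999 = 0.025116 mol
Divide by the smallest (0.016753 mol): C 4.499, H 1.000, O 1.499
Multiplying each by 2 gives whole numbers: C 9.00, H 2.00, O 3.00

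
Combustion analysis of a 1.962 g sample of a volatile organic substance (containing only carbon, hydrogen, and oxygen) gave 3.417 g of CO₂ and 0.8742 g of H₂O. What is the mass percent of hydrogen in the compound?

4.99%

mol C = 3.417 g CO₂ ÷ 44.009 g/mol = 0.077643 mol
mol H = 2 × 0.8742 g H₂O ÷ 18.015 g/mol = 0.097052 mol
mass O = 1.962 − (0.93257 + 0.097829) = 0.93160 g → mol O = 0.93160 ÷ 15.999 = 0.058229 mol
mass % H = 0.097829 g ÷ 1.962 g × 100%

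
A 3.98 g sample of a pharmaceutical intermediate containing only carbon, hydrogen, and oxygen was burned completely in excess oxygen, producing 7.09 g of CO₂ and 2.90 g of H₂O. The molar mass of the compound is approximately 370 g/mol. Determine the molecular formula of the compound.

mol C = 7.09 g CO₂ ÷ 44.009 g/mol = 0.1611 mol
mol H = 2 × 2.90 g H₂O ÷ 18.015 g/mol = 0.3220 mol
mass O = 3.98 − (1.935 + 0.3245) = 1.720 g → mol O = 1.720 ÷ 15.999 = 0.1075 mol
Divide by the smallest (0.1075 mol): C 1.498, H 2.994, O 1.000
Multiplying each by 2 gives whole numbers: C 3.00, H 5.99, O 2.00
Empirical formula: C3H6O2
Empirical-formula mass = 74.08 g/mol; 370 ÷ 74.08 ≈ 5, so the molecular formula is C15H30O10.

C15H30O10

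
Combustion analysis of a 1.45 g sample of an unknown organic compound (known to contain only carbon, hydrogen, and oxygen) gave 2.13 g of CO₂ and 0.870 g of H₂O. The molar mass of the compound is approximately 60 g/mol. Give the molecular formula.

mol C = 2.13 g CO₂ ÷ 44.009 g/mol = 0.04840 mol
mol H = 2 × 0.870 g H₂O ÷ 18.015 g/mol = 0.09659 mol
mass O = 1.45 − (0.5813 + 0.09736) = 0.7713 g → mol O = 0.7713 ÷ 15.999 = 0.04821 mol
Divide by the smallest (0.04821 mol): C 1.004, H 2.003, O 1.000
Empirical formula: CH2O
Empirical-formula mass = 30.03 g/mol; 60 ÷ 30.03 ≈ 2, so the molecular formula is C2H4O2.

C2H4O2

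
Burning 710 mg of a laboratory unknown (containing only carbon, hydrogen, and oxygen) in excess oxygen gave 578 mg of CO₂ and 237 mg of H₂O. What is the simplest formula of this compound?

mol C = 0.578 g CO₂ ÷ 44.009 g/mol = 0.01313 mol
mol H = 2 × 0.237 g H₂O ÷ 18.015 g/mol = 0.02631 mol
mass O = 0.710 − (0.1577 + 0.02652) = 0.5257 g → mol O = 0.5257 ÷ 15.999 = 0.03286 mol
Divide by the smallest (0.01313 mol): C 1.000, H 2.003, O 2.502
Multiplying each by 2 gives whole numbers: C 2.00, H 4.01, O 5.00

C2H4O5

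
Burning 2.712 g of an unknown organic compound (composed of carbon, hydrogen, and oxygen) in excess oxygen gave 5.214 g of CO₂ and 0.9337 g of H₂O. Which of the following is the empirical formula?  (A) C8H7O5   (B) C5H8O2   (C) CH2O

(A) C8H7O5

mol C = 5.214 g CO₂ ÷ 44.009 g/mol = 0.11848 mol
mol H = 2 × 0.9337 g H₂O ÷ 18.015 g/mol = 0.10366 mol
mass O = 2.712 − (1.4230 + 0.10449) = 1.1845 g → mol O = 1.1845 ÷ 15.999 = 0.074036 mol
Divide by the smallest (0.074036 mol): C 1.600, H 1.400, O 1.000
Multiplying each by 5 gives whole numbers: C 8.00, H 7.00, O 5.00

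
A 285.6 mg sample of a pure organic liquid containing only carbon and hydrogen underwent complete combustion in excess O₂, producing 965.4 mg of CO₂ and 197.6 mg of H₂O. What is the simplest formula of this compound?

mol C = 0.9654 g CO₂ ÷ 44.009 g/mol = 0.021936 mol
mol H = 2 × 0.1976 g H₂O ÷ 18.015 g/mol = 0.021937 mol
Divide by the smallest (0.021936 mol): C 1.000, H 1.000

CH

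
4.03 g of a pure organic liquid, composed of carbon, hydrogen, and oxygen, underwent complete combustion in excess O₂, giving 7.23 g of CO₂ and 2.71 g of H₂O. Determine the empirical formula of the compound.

C6H11O4

mol C = 7.23 g CO₂ ÷ 44.009 g/mol = 0.1643 mol
mol H = 2 × 2.71 g H₂O ÷ 18.015 g/mol = 0.3009 mol
mass O = 4.03 − (1.973 + 0.3033) = 1.754 g → mol O = 1.754 ÷ 15.999 = 0.1096 mol
Divide by the smallest (0.1096 mol): C 1.499, H 2.745, O 1.000
Multiplying each by 4 gives whole numbers: C 6.00, H 10.98, O 4.00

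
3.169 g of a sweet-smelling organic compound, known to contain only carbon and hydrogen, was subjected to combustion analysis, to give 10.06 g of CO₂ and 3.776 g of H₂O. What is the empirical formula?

C6H11

mol C = 10.06 g CO₂ ÷ 44.009 g/mol = 0.22859 mol
mol H = 2 × 3.776 g H₂O ÷ 18.015 g/mol = 0.41921 mol
Divide by the smallest (0.22859 mol): C 1.000, H 1.834
Multiplying each by 6 gives whole numbers: C 6.00, H 11.00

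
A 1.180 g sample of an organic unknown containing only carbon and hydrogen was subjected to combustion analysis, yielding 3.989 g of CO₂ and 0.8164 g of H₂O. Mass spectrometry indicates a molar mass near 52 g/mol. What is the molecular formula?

mol C = 3.989 g CO₂ ÷ 44.009 g/mol = 0.090641 mol
mol H = 2 × 0.8164 g H₂O ÷ 18.015 g/mol = 0.090636 mol
Divide by the smallest (0.090636 mol): C 1.000, H 1.000
Empirical formula: CH
Empirical-formula mass = 13.02 g/mol; 52 ÷ 13.02 ≈ 4, so the molecular formula is C4H4.

C4H4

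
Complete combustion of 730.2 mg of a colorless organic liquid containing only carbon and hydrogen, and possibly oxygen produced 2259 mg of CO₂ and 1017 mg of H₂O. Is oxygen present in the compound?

no

mol C = 2.259 g CO₂ ÷ 44.009 g/mol = 0.051330 mol
mol H = 2 × 1.017 g H₂O ÷ 18.015 g/mol = 0.11291 mol
C and H together account for 0.73034 g — essentially the entire 0.7302 g sample — so the compound contains no oxygen.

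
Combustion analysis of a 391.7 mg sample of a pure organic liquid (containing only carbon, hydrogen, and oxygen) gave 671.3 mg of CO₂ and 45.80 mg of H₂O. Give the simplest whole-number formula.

C6H2O5

mol C = 0.6713 g CO₂ ÷ 44.009 g/mol = 0.015254 mol
mol H = 2 × 0.04580 g H₂O ÷ 18.015 g/mol = 0.0050847 mol
mass O = 0.3917 − (0.18321 + 0.0051253) = 0.20336 g → mol O = 0.20336 ÷ 15.999 = 0.012711 mol
Divide by the smallest (0.0050847 mol): C 3.000, H 1.000, O 2.500
Multiplying each by 2 gives whole numbers: C 6.00, H 2.00, O 5.00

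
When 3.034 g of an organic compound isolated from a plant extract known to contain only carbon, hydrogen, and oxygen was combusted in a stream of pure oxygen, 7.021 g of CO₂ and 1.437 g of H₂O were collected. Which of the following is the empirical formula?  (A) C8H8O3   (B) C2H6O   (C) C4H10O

mol C = 7.021 g CO₂ ÷ 44.009 g/mol = 0.15954 mol
mol H = 2 × 1.437 g H₂O ÷ 18.015 g/mol = 0.15953 mol
mass O = 3.034 − (1.9162 + 0.16081) = 0.95701 g → mol O = 0.95701 ÷ 15.999 = 0.059817 mol
Divide by the smallest (0.059817 mol): C 2.667, H 2.667, O 1.000
Multiplying each by 3 gives whole numbers: C 8.00, H 8.00, O 3.00

(A) C8H8O3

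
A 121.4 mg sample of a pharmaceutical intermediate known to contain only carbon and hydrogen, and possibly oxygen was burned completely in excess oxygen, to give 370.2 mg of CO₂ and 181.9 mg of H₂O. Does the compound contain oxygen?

no

mol C = 0.3702 g CO₂ ÷ 44.009 g/mol = 0.0084119 mol
mol H = 2 × 0.1819 g H₂O ÷ 18.015 g/mol = 0.020194 mol
C and H together account for 0.12139 g — essentially the entire 0.1214 g sample — so the compound contains no oxygen.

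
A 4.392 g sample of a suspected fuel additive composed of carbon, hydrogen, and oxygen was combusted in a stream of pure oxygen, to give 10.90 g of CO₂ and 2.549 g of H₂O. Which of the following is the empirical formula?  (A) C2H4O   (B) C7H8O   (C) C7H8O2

mol C = 10.90 g CO₂ ÷ 44.009 g/mol = 0.24768 mol
mol H = 2 × 2.549 g H₂O ÷ 18.015 g/mol = 0.28299 mol
mass O = 4.392 − (2.9748 + 0.28525) = 1.1319 g → mol O = 1.1319 ÷ 15.999 = 0.070749 mol
Divide by the smallest (0.070749 mol): C 3.501, H 4.000, O 1.000
Multiplying each by 2 gives whole numbers: C 7.00, H 8.00, O 2.00

(C) C7H8O2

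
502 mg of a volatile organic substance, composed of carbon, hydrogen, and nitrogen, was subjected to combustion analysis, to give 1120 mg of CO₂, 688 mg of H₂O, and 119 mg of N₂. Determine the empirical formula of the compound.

mol C = 1.12 g CO₂ ÷ 44.009 g/mol = 0.02545 mol
mol H = 2 × 0.688 g H₂O ÷ 18.015 g/mol = 0.07638 mol
mol N = 2 × 0.119 g N₂ ÷ 28.014 g/mol = 0.008496 mol
Divide by the smallest (0.008496 mol): C 2.996, H 8.990, N 1.000

C3H9N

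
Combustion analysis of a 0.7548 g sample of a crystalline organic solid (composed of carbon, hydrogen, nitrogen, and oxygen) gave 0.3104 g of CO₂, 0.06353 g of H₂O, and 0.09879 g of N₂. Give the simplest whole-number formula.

CHNO5

mol C = 0.3104 g CO₂ ÷ 44.009 g/mol = 0.0070531 mol
mol H = 2 × 0.06353 g H₂O ÷ 18.015 g/mol = 0.0070530 mol
mol N = 2 × 0.09879 g N₂ ÷ 28.014 g/mol = 0.0070529 mol
mass O = 0.7548 − (0.084715 + 0.0071094 + 0.098790) = 0.56419 g → mol O = 0.56419 ÷ 15.999 = 0.035264 mol
Divide by the smallest (0.0070529 mol): C 1.000, H 1.000, N 1.000, O 5.000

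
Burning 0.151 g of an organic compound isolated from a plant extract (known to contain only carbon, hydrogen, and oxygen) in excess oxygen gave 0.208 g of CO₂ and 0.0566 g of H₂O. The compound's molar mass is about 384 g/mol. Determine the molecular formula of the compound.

C12H16O14

mol C = 0.208 g CO₂ ÷ 44.009 g/mol = 0.004726 mol
mol H = 2 × 0.0566 g H₂O ÷ 18.015 g/mol = 0.006284 mol
mass O = 0.151 − (0.05677 + 0.006334) = 0.08790 g → mol O = 0.08790 ÷ 15.999 = 0.005494 mol
Divide by the smallest (0.004726 mol): C 1.000, H 1.330, O 1.162
Multiplying each by 6 gives whole numbers: C 6.00, H 7.98, O 6.97
Empirical formula: C6H8O7
Empirical-formula mass = 192.12 g/mol; 384 ÷ 192.12 ≈ 2, so the molecular formula is C12H16O14.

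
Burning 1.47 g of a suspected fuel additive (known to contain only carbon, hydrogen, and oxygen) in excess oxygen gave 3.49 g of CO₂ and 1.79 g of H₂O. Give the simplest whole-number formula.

mol C = 3.49 g CO₂ ÷ 44.009 g/mol = 0.07930 mol
mol H = 2 × 1.79 g H₂O ÷ 18.015 g/mol = 0.1987 mol
mass O = 1.47 − (0.9525 + 0.2003) = 0.3172 g → mol O = 0.3172 ÷ 15.999 = 0.01983 mol
Divide by the smallest (0.01983 mol): C 4.000, H 10.024, O 1.000

C4H10O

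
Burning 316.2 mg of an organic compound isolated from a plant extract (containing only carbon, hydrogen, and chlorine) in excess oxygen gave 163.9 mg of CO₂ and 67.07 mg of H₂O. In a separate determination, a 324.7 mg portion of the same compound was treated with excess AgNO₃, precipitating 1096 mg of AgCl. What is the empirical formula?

mol C = 0.1639 g CO₂ ÷ 44.009 g/mol = 0.0037242 mol
mol H = 2 × 0.06707 g H₂O ÷ 18.015 g/mol = 0.0074460 mol
From the AgCl data: mol Cl per gram of compound = (1.096 ÷ 143.318) ÷ 0.3247 = 0.023552 mol/g, so in the 0.3162 g combustion sample mol Cl = 0.0074471 mol
Divide by the smallest (0.0037242 mol): C 1.000, H 1.999, Cl 2.000

CH2Cl2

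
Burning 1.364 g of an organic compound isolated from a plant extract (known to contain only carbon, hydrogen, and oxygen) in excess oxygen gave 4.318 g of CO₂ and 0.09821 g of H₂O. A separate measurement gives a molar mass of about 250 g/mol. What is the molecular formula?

C18H2O2

mol C = 4.318 g CO₂ ÷ 44.009 g/mol = 0.098116 mol
mol H = 2 × 0.09821 g H₂O ÷ 18.015 g/mol = 0.010903 mol
mass O = 1.364 − (1.1785 + 0.010990) = 0.17453 g → mol O = 0.17453 ÷ 15.999 = 0.010909 mol
Divide by the smallest (0.010903 mol): C 8.999, H 1.000, O 1.001
Empirical formula: C9HO
Empirical-formula mass = 125.11 g/mol; 250 ÷ 125.11 ≈ 2, so the molecular formula is C18H2O2.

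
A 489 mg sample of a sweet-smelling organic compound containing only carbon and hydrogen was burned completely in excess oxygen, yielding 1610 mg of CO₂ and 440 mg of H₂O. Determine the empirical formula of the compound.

C3H4

mol C = 1.61 g CO₂ ÷ 44.009 g/mol = 0.03658 mol
mol H = 2 × 0.440 g H₂O ÷ 18.015 g/mol = 0.04885 mol
Divide by the smallest (0.03658 mol): C 1.000, H 1.335
Multiplying each by 3 gives whole numbers: C 3.00, H 4.01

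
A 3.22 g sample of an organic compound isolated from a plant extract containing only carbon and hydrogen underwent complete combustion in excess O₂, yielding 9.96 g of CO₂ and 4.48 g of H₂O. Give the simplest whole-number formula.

mol C = 9.96 g CO₂ ÷ 44.009 g/mol = 0.2263 mol
mol H = 2 × 4.48 g H₂O ÷ 18.015 g/mol = 0.4974 mol
Divide by the smallest (0.2263 mol): C 1.000, H 2.198
Multiplying each by 5 gives whole numbers: C 5.00, H 10.99

C5H11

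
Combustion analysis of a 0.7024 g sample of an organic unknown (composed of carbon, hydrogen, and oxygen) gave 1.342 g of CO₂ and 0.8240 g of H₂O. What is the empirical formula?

C2H6O

mol C = 1.342 g CO₂ ÷ 44.009 g/mol = 0.030494 mol
mol H = 2 × 0.8240 g H₂O ÷ 18.015 g/mol = 0.091479 mol
mass O = 0.7024 − (0.36626 + 0.092211) = 0.24393 g → mol O = 0.24393 ÷ 15.999 = 0.015246 mol
Divide by the smallest (0.015246 mol): C 2.000, H 6.000, O 1.000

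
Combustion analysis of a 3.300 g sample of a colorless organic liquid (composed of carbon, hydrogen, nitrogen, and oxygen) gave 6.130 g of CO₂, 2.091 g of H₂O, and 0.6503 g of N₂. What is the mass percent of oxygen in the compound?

22.51%

mol C = 6.130 g CO₂ ÷ 44.009 g/mol = 0.13929 mol
mol H = 2 × 2.091 g H₂O ÷ 18.015 g/mol = 0.23214 mol
mol N = 2 × 0.6503 g N₂ ÷ 28.014 g/mol = 0.046427 mol
mass O = 3.300 − (1.6730 + 0.23400 + 0.65030) = 0.74269 g → mol O = 0.74269 ÷ 15.999 = 0.046421 mol
mass % O = 0.74269 g ÷ 3.300 g × 100%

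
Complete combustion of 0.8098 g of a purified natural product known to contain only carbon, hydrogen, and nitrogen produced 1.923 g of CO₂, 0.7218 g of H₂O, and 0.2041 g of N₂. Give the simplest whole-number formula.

C6H11N2

mol C = 1.923 g CO₂ ÷ 44.009 g/mol = 0.043696 mol
mol H = 2 × 0.7218 g H₂O ÷ 18.015 g/mol = 0.080133 mol
mol N = 2 × 0.2041 g N₂ ÷ 28.014 g/mol = 0.014571 mol
Divide by the smallest (0.014571 mol): C 2.999, H 5.499, N 1.000
Multiplying each by 2 gives whole numbers: C 6.00, H 11.00, N 2.00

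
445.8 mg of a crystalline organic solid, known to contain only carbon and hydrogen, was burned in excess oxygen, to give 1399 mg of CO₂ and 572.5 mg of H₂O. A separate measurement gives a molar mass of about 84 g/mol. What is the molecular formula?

C6H12

mol C = 1.399 g CO₂ ÷ 44.009 g/mol = 0.031789 mol
mol H = 2 × 0.5725 g H₂O ÷ 18.015 g/mol = 0.063558 mol
Divide by the smallest (0.031789 mol): C 1.000, H 1.999
Empirical formula: CH2
Empirical-formula mass = 14.03 g/mol; 84 ÷ 14.03 ≈ 6, so the molecular formula is C6H12.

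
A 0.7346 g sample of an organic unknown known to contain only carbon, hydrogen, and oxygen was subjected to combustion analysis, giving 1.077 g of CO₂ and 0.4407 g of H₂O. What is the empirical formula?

mol C = 1.077 g CO₂ ÷ 44.009 g/mol = 0.024472 mol
mol H = 2 × 0.4407 g H₂O ÷ 18.015 g/mol = 0.048926 mol
mass O = 0.7346 − (0.29394 + 0.049317) = 0.39135 g → mol O = 0.39135 ÷ 15.999 = 0.024461 mol
Divide by the smallest (0.024461 mol): C 1.000, H 2.000, O 1.000

CH2O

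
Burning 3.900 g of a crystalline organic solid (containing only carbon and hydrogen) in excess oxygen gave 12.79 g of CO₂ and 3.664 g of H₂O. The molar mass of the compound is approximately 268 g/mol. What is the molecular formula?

mol C = 12.79 g CO₂ ÷ 44.009 g/mol = 0.29062 mol
mol H = 2 × 3.664 g H₂O ÷ 18.015 g/mol = 0.40677 mol
Divide by the smallest (0.29062 mol): C 1.000, H 1.400
Multiplying each by 5 gives whole numbers: C 5.00, H 7.00
Empirical formula: C5H7
Empirical-formula mass = 67.11 g/mol; 268 ÷ 67.11 ≈ 4, so the molecular formula is C20H28.

C20H28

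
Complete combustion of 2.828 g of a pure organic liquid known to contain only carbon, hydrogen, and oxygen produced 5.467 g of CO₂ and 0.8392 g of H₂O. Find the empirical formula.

C8H6O5

mol C = 5.467 g CO₂ ÷ 44.009 g/mol = 0.12422 mol
mol H = 2 × 0.8392 g H₂O ÷ 18.015 g/mol = 0.093167 mol
mass O = 2.828 − (1.4921 + 0.093912) = 1.2420 g → mol O = 1.2420 ÷ 15.999 = 0.077631 mol
Divide by the smallest (0.077631 mol): C 1.600, H 1.200, O 1.000
Multiplying each by 5 gives whole numbers: C 8.00, H 6.00, O 5.00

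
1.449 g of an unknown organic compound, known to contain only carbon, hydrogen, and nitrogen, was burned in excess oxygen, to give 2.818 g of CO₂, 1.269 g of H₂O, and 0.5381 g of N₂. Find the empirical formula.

C5H11N3

mol C = 2.818 g CO₂ ÷ 44.009 g/mol = 0.064032 mol
mol H = 2 × 1.269 g H₂O ÷ 18.015 g/mol = 0.14088 mol
mol N = 2 × 0.5381 g N₂ ÷ 28.014 g/mol = 0.038417 mol
Divide by the smallest (0.038417 mol): C 1.667, H 3.667, N 1.000
Multiplying each by 3 gives whole numbers: C 5.00, H 11.00, N 3.00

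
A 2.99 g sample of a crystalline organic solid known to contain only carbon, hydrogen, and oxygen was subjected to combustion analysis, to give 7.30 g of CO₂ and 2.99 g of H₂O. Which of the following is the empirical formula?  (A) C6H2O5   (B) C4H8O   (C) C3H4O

mol C = 7.30 g CO₂ ÷ 44.009 g/mol = 0.1659 mol
mol H = 2 × 2.99 g H₂O ÷ 18.015 g/mol = 0.3319 mol
mass O = 2.99 − (1.992 + 0.3346) = 0.6631 g → mol O = 0.6631 ÷ 15.999 = 0.04144 mol
Divide by the smallest (0.04144 mol): C 4.002, H 8.009, O 1.000

(B) C4H8O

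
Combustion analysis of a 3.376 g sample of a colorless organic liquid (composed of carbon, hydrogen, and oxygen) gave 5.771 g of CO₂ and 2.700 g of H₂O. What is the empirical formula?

mol C = 5.771 g CO₂ ÷ 44.009 g/mol = 0.13113 mol
mol H = 2 × 2.700 g H₂O ÷ 18.015 g/mol = 0.29975 mol
mass O = 3.376 − (1.5750 + 0.30215) = 1.4988 g → mol O = 1.4988 ÷ 15.999 = 0.093682 mol
Divide by the smallest (0.093682 mol): C 1.400, H 3.200, O 1.000
Multiplying each by 5 gives whole numbers: C 7.00, H 16.00, O 5.00

C7H16O5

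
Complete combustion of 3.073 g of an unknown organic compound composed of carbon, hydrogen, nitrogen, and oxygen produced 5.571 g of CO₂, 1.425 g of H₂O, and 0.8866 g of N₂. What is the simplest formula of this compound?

C4H5N2O

mol C = 5.571 g CO₂ ÷ 44.009 g/mol = 0.12659 mol
mol H = 2 × 1.425 g H₂O ÷ 18.015 g/mol = 0.15820 mol
mol N = 2 × 0.8866 g N₂ ÷ 28.014 g/mol = 0.063297 mol
mass O = 3.073 − (1.5204 + 0.15947 + 0.88660) = 0.50649 g → mol O = 0.50649 ÷ 15.999 = 0.031657 mol
Divide by the smallest (0.031657 mol): C 3.999, H 4.997, N 1.999, O 1.000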